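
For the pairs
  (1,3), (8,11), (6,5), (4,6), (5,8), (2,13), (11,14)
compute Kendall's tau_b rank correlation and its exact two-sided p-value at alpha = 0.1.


Step 1: Enumerate the 21 unordered pairs (i,j) with i<j and classify each by sign(x_j-x_i) * sign(y_j-y_i).
  (1,2):dx=+7,dy=+8->C; (1,3):dx=+5,dy=+2->C; (1,4):dx=+3,dy=+3->C; (1,5):dx=+4,dy=+5->C
  (1,6):dx=+1,dy=+10->C; (1,7):dx=+10,dy=+11->C; (2,3):dx=-2,dy=-6->C; (2,4):dx=-4,dy=-5->C
  (2,5):dx=-3,dy=-3->C; (2,6):dx=-6,dy=+2->D; (2,7):dx=+3,dy=+3->C; (3,4):dx=-2,dy=+1->D
  (3,5):dx=-1,dy=+3->D; (3,6):dx=-4,dy=+8->D; (3,7):dx=+5,dy=+9->C; (4,5):dx=+1,dy=+2->C
  (4,6):dx=-2,dy=+7->D; (4,7):dx=+7,dy=+8->C; (5,6):dx=-3,dy=+5->D; (5,7):dx=+6,dy=+6->C
  (6,7):dx=+9,dy=+1->C
Step 2: C = 15, D = 6, total pairs = 21.
Step 3: tau = (C - D)/(n(n-1)/2) = (15 - 6)/21 = 0.428571.
Step 4: Exact two-sided p-value (enumerate n! = 5040 permutations of y under H0): p = 0.238889.
Step 5: alpha = 0.1. fail to reject H0.

tau_b = 0.4286 (C=15, D=6), p = 0.238889, fail to reject H0.


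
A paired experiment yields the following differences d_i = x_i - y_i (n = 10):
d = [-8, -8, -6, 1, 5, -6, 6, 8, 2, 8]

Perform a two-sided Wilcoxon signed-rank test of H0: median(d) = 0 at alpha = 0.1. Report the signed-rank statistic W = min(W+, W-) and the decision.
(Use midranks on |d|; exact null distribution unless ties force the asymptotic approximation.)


Step 1: Drop any zero differences (none here) and take |d_i|.
|d| = [8, 8, 6, 1, 5, 6, 6, 8, 2, 8]
Step 2: Midrank |d_i| (ties get averaged ranks).
ranks: |8|->8.5, |8|->8.5, |6|->5, |1|->1, |5|->3, |6|->5, |6|->5, |8|->8.5, |2|->2, |8|->8.5
Step 3: Attach original signs; sum ranks with positive sign and with negative sign.
W+ = 1 + 3 + 5 + 8.5 + 2 + 8.5 = 28
W- = 8.5 + 8.5 + 5 + 5 = 27
(Check: W+ + W- = 55 should equal n(n+1)/2 = 55.)
Step 4: Test statistic W = min(W+, W-) = 27.
Step 5: Ties in |d|, so use the tie-corrected normal approximation.
        E[W] = n(n+1)/4 = 10*11/4 = 27.5.
        Tie groups: |d|=6 (t=3), |d|=8 (t=4); sum(t^3 - t) = 84.
        Var[W] = n(n+1)(2n+1)/24 - sum(t^3-t)/48 = 2310/24 - 84/48 = 94.5.
        z = (W - E[W]) / sqrt(Var[W]) = (27 - 27.5) / 9.7211 = -0.0514.
        Two-sided p = 2*Phi(z) = 0.958979.
Step 6: alpha = 0.1. fail to reject H0.

W+ = 28, W- = 27, W = min = 27, p = 0.958979, fail to reject H0.


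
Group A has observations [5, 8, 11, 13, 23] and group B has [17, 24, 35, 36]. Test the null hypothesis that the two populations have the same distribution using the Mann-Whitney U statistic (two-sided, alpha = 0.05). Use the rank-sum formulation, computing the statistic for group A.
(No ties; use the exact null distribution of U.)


Step 1: Combine and sort all 9 observations; assign midranks.
sorted (value, group): (5,X), (8,X), (11,X), (13,X), (17,Y), (23,X), (24,Y), (35,Y), (36,Y)
ranks: 5->1, 8->2, 11->3, 13->4, 17->5, 23->6, 24->7, 35->8, 36->9
Step 2: Rank sum for X: R1 = 1 + 2 + 3 + 4 + 6 = 16.
Step 3: U_X = R1 - n1(n1+1)/2 = 16 - 5*6/2 = 16 - 15 = 1.
       U_Y = n1*n2 - U_X = 20 - 1 = 19.
Step 4: No ties, so the exact null distribution of U (based on enumerating the C(9,5) = 126 equally likely rank assignments) gives the two-sided p-value.
Step 5: p-value = 0.031746; compare to alpha = 0.05. reject H0.

U_X = 1, p = 0.031746, reject H0 at alpha = 0.05.


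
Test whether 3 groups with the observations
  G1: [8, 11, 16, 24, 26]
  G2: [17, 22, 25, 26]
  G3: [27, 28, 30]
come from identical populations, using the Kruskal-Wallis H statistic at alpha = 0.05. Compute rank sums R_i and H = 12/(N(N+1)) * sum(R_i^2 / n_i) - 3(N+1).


Step 1: Combine all N = 12 observations and assign midranks.
sorted (value, group, rank): (8,G1,1), (11,G1,2), (16,G1,3), (17,G2,4), (22,G2,5), (24,G1,6), (25,G2,7), (26,G1,8.5), (26,G2,8.5), (27,G3,10), (28,G3,11), (30,G3,12)
Step 2: Sum ranks within each group.
R_1 = 20.5 (n_1 = 5)
R_2 = 24.5 (n_2 = 4)
R_3 = 33 (n_3 = 3)
Step 3: H = 12/(N(N+1)) * sum(R_i^2/n_i) - 3(N+1)
     = 12/(12*13) * (20.5^2/5 + 24.5^2/4 + 33^2/3) - 3*13
     = 0.076923 * 597.112 - 39
     = 6.931731.
Step 4: Ties present; correction factor C = 1 - 6/(12^3 - 12) = 0.996503. Corrected H = 6.931731 / 0.996503 = 6.956053.
Step 5: Under H0, H ~ chi^2(2); p-value = 0.030868.
Step 6: alpha = 0.05. reject H0.

H = 6.9561, df = 2, p = 0.030868, reject H0.


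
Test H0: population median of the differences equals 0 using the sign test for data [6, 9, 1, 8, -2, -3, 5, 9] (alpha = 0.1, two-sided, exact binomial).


Step 1: Discard zero differences. Original n = 8; n_eff = number of nonzero differences = 8.
Nonzero differences (with sign): +6, +9, +1, +8, -2, -3, +5, +9
Step 2: Count signs: positive = 6, negative = 2.
Step 3: Under H0: P(positive) = 0.5, so the number of positives S ~ Bin(8, 0.5).
Step 4: Two-sided exact p-value = sum of Bin(8,0.5) probabilities at or below the observed probability = 0.289062.
Step 5: alpha = 0.1. fail to reject H0.

n_eff = 8, pos = 6, neg = 2, p = 0.289062, fail to reject H0.


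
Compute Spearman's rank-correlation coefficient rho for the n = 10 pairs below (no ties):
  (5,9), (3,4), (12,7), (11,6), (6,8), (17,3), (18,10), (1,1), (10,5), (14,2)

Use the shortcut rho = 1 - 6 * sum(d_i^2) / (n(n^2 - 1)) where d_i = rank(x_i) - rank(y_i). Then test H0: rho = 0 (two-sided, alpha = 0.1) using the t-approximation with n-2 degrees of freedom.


Step 1: Rank x and y separately (midranks; no ties here).
rank(x): 5->3, 3->2, 12->7, 11->6, 6->4, 17->9, 18->10, 1->1, 10->5, 14->8
rank(y): 9->9, 4->4, 7->7, 6->6, 8->8, 3->3, 10->10, 1->1, 5->5, 2->2
Step 2: d_i = R_x(i) - R_y(i); compute d_i^2.
  (3-9)^2=36, (2-4)^2=4, (7-7)^2=0, (6-6)^2=0, (4-8)^2=16, (9-3)^2=36, (10-10)^2=0, (1-1)^2=0, (5-5)^2=0, (8-2)^2=36
sum(d^2) = 128.
Step 3: rho = 1 - 6*128 / (10*(10^2 - 1)) = 1 - 768/990 = 0.224242.
Step 4: Under H0, t = rho * sqrt((n-2)/(1-rho^2)) = 0.6508 ~ t(8).
Step 5: Two-sided p-value from the t-distribution with 8 df = 0.533401.
Step 6: alpha = 0.1. fail to reject H0.

rho = 0.2242, p = 0.533401, fail to reject H0 at alpha = 0.1.


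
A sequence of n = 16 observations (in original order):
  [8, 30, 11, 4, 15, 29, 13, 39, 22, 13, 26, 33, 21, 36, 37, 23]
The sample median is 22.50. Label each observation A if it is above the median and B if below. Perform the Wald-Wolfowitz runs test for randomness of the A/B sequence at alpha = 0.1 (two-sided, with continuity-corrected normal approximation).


Step 1: Compute median = 22.50; label A = above, B = below.
Labels in order: BABBBABABBAABAAA  (n_A = 8, n_B = 8)
Step 2: Count runs R = 10.
Step 3: Under H0 (random ordering), E[R] = 2*n_A*n_B/(n_A+n_B) + 1 = 2*8*8/16 + 1 = 9.0000.
        Var[R] = 2*n_A*n_B*(2*n_A*n_B - n_A - n_B) / ((n_A+n_B)^2 * (n_A+n_B-1)) = 14336/3840 = 3.7333.
        SD[R] = 1.9322.
Step 4: Continuity-corrected z = (R - 0.5 - E[R]) / SD[R] = (10 - 0.5 - 9.0000) / 1.9322 = 0.2588.
Step 5: Two-sided p-value via normal approximation = 2*(1 - Phi(|z|)) = 0.795809.
Step 6: alpha = 0.1. fail to reject H0.

R = 10, z = 0.2588, p = 0.795809, fail to reject H0.


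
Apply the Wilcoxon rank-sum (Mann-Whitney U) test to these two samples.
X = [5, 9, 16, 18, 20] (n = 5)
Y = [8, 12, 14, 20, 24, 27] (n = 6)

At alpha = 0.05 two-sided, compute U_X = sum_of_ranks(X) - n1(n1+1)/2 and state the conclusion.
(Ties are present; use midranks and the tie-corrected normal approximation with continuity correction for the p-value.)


Step 1: Combine and sort all 11 observations; assign midranks.
sorted (value, group): (5,X), (8,Y), (9,X), (12,Y), (14,Y), (16,X), (18,X), (20,X), (20,Y), (24,Y), (27,Y)
ranks: 5->1, 8->2, 9->3, 12->4, 14->5, 16->6, 18->7, 20->8.5, 20->8.5, 24->10, 27->11
Step 2: Rank sum for X: R1 = 1 + 3 + 6 + 7 + 8.5 = 25.5.
Step 3: U_X = R1 - n1(n1+1)/2 = 25.5 - 5*6/2 = 25.5 - 15 = 10.5.
       U_Y = n1*n2 - U_X = 30 - 10.5 = 19.5.
Step 4: Ties are present, so use the tie-corrected normal approximation (with continuity correction) for the p-value.
Step 5: p-value = 0.464192; compare to alpha = 0.05. fail to reject H0.

U_X = 10.5, p = 0.464192, fail to reject H0 at alpha = 0.05.


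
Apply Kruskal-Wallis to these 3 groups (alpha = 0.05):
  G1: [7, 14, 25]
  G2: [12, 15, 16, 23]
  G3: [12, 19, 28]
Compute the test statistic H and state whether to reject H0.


Step 1: Combine all N = 10 observations and assign midranks.
sorted (value, group, rank): (7,G1,1), (12,G2,2.5), (12,G3,2.5), (14,G1,4), (15,G2,5), (16,G2,6), (19,G3,7), (23,G2,8), (25,G1,9), (28,G3,10)
Step 2: Sum ranks within each group.
R_1 = 14 (n_1 = 3)
R_2 = 21.5 (n_2 = 4)
R_3 = 19.5 (n_3 = 3)
Step 3: H = 12/(N(N+1)) * sum(R_i^2/n_i) - 3(N+1)
     = 12/(10*11) * (14^2/3 + 21.5^2/4 + 19.5^2/3) - 3*11
     = 0.109091 * 307.646 - 33
     = 0.561364.
Step 4: Ties present; correction factor C = 1 - 6/(10^3 - 10) = 0.993939. Corrected H = 0.561364 / 0.993939 = 0.564787.
Step 5: Under H0, H ~ chi^2(2); p-value = 0.753977.
Step 6: alpha = 0.05. fail to reject H0.

H = 0.5648, df = 2, p = 0.753977, fail to reject H0.


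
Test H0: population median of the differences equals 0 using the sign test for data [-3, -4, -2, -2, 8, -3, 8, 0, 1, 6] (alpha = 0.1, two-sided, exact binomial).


Step 1: Discard zero differences. Original n = 10; n_eff = number of nonzero differences = 9.
Nonzero differences (with sign): -3, -4, -2, -2, +8, -3, +8, +1, +6
Step 2: Count signs: positive = 4, negative = 5.
Step 3: Under H0: P(positive) = 0.5, so the number of positives S ~ Bin(9, 0.5).
Step 4: Two-sided exact p-value = sum of Bin(9,0.5) probabilities at or below the observed probability = 1.000000.
Step 5: alpha = 0.1. fail to reject H0.

n_eff = 9, pos = 4, neg = 5, p = 1.000000, fail to reject H0.


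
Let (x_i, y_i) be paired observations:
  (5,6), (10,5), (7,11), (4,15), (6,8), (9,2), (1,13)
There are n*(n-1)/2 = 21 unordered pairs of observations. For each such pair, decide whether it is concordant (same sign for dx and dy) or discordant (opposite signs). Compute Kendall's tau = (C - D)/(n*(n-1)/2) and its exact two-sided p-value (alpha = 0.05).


Step 1: Enumerate the 21 unordered pairs (i,j) with i<j and classify each by sign(x_j-x_i) * sign(y_j-y_i).
  (1,2):dx=+5,dy=-1->D; (1,3):dx=+2,dy=+5->C; (1,4):dx=-1,dy=+9->D; (1,5):dx=+1,dy=+2->C
  (1,6):dx=+4,dy=-4->D; (1,7):dx=-4,dy=+7->D; (2,3):dx=-3,dy=+6->D; (2,4):dx=-6,dy=+10->D
  (2,5):dx=-4,dy=+3->D; (2,6):dx=-1,dy=-3->C; (2,7):dx=-9,dy=+8->D; (3,4):dx=-3,dy=+4->D
  (3,5):dx=-1,dy=-3->C; (3,6):dx=+2,dy=-9->D; (3,7):dx=-6,dy=+2->D; (4,5):dx=+2,dy=-7->D
  (4,6):dx=+5,dy=-13->D; (4,7):dx=-3,dy=-2->C; (5,6):dx=+3,dy=-6->D; (5,7):dx=-5,dy=+5->D
  (6,7):dx=-8,dy=+11->D
Step 2: C = 5, D = 16, total pairs = 21.
Step 3: tau = (C - D)/(n(n-1)/2) = (5 - 16)/21 = -0.523810.
Step 4: Exact two-sided p-value (enumerate n! = 5040 permutations of y under H0): p = 0.136111.
Step 5: alpha = 0.05. fail to reject H0.

tau_b = -0.5238 (C=5, D=16), p = 0.136111, fail to reject H0.


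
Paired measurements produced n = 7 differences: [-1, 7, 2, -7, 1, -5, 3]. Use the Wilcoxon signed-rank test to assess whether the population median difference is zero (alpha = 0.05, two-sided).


Step 1: Drop any zero differences (none here) and take |d_i|.
|d| = [1, 7, 2, 7, 1, 5, 3]
Step 2: Midrank |d_i| (ties get averaged ranks).
ranks: |1|->1.5, |7|->6.5, |2|->3, |7|->6.5, |1|->1.5, |5|->5, |3|->4
Step 3: Attach original signs; sum ranks with positive sign and with negative sign.
W+ = 6.5 + 3 + 1.5 + 4 = 15
W- = 1.5 + 6.5 + 5 = 13
(Check: W+ + W- = 28 should equal n(n+1)/2 = 28.)
Step 4: Test statistic W = min(W+, W-) = 13.
Step 5: Ties in |d|, so use the tie-corrected normal approximation.
        E[W] = n(n+1)/4 = 7*8/4 = 14.
        Tie groups: |d|=1 (t=2), |d|=7 (t=2); sum(t^3 - t) = 12.
        Var[W] = n(n+1)(2n+1)/24 - sum(t^3-t)/48 = 840/24 - 12/48 = 34.75.
        z = (W - E[W]) / sqrt(Var[W]) = (13 - 14) / 5.8949 = -0.1696.
        Two-sided p = 2*Phi(z) = 0.865295.
Step 6: alpha = 0.05. fail to reject H0.

W+ = 15, W- = 13, W = min = 13, p = 0.865295, fail to reject H0.


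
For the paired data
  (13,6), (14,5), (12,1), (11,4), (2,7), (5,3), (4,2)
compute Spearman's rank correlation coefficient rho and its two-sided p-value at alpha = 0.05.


Step 1: Rank x and y separately (midranks; no ties here).
rank(x): 13->6, 14->7, 12->5, 11->4, 2->1, 5->3, 4->2
rank(y): 6->6, 5->5, 1->1, 4->4, 7->7, 3->3, 2->2
Step 2: d_i = R_x(i) - R_y(i); compute d_i^2.
  (6-6)^2=0, (7-5)^2=4, (5-1)^2=16, (4-4)^2=0, (1-7)^2=36, (3-3)^2=0, (2-2)^2=0
sum(d^2) = 56.
Step 3: rho = 1 - 6*56 / (7*(7^2 - 1)) = 1 - 336/336 = 0.000000.
Step 4: Under H0, t = rho * sqrt((n-2)/(1-rho^2)) = 0.0000 ~ t(5).
Step 5: Two-sided p-value from the t-distribution with 5 df = 1.000000.
Step 6: alpha = 0.05. fail to reject H0.

rho = 0.0000, p = 1.000000, fail to reject H0 at alpha = 0.05.


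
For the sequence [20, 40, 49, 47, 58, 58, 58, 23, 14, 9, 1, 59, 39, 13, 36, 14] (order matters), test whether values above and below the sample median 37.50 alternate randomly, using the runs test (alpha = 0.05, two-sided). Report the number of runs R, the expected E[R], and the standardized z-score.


Step 1: Compute median = 37.50; label A = above, B = below.
Labels in order: BAAAAAABBBBAABBB  (n_A = 8, n_B = 8)
Step 2: Count runs R = 5.
Step 3: Under H0 (random ordering), E[R] = 2*n_A*n_B/(n_A+n_B) + 1 = 2*8*8/16 + 1 = 9.0000.
        Var[R] = 2*n_A*n_B*(2*n_A*n_B - n_A - n_B) / ((n_A+n_B)^2 * (n_A+n_B-1)) = 14336/3840 = 3.7333.
        SD[R] = 1.9322.
Step 4: Continuity-corrected z = (R + 0.5 - E[R]) / SD[R] = (5 + 0.5 - 9.0000) / 1.9322 = -1.8114.
Step 5: Two-sided p-value via normal approximation = 2*(1 - Phi(|z|)) = 0.070076.
Step 6: alpha = 0.05. fail to reject H0.

R = 5, z = -1.8114, p = 0.070076, fail to reject H0.


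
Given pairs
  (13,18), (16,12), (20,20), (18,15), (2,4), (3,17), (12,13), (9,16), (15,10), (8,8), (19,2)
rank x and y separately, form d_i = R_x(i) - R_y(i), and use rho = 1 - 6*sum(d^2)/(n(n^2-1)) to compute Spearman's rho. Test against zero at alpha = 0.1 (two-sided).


Step 1: Rank x and y separately (midranks; no ties here).
rank(x): 13->6, 16->8, 20->11, 18->9, 2->1, 3->2, 12->5, 9->4, 15->7, 8->3, 19->10
rank(y): 18->10, 12->5, 20->11, 15->7, 4->2, 17->9, 13->6, 16->8, 10->4, 8->3, 2->1
Step 2: d_i = R_x(i) - R_y(i); compute d_i^2.
  (6-10)^2=16, (8-5)^2=9, (11-11)^2=0, (9-7)^2=4, (1-2)^2=1, (2-9)^2=49, (5-6)^2=1, (4-8)^2=16, (7-4)^2=9, (3-3)^2=0, (10-1)^2=81
sum(d^2) = 186.
Step 3: rho = 1 - 6*186 / (11*(11^2 - 1)) = 1 - 1116/1320 = 0.154545.
Step 4: Under H0, t = rho * sqrt((n-2)/(1-rho^2)) = 0.4693 ~ t(9).
Step 5: Two-sided p-value from the t-distribution with 9 df = 0.650034.
Step 6: alpha = 0.1. fail to reject H0.

rho = 0.1545, p = 0.650034, fail to reject H0 at alpha = 0.1.


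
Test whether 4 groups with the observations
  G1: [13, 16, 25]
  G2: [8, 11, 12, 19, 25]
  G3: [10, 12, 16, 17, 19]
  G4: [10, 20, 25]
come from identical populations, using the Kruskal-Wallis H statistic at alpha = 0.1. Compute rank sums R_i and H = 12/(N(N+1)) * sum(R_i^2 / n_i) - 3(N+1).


Step 1: Combine all N = 16 observations and assign midranks.
sorted (value, group, rank): (8,G2,1), (10,G3,2.5), (10,G4,2.5), (11,G2,4), (12,G2,5.5), (12,G3,5.5), (13,G1,7), (16,G1,8.5), (16,G3,8.5), (17,G3,10), (19,G2,11.5), (19,G3,11.5), (20,G4,13), (25,G1,15), (25,G2,15), (25,G4,15)
Step 2: Sum ranks within each group.
R_1 = 30.5 (n_1 = 3)
R_2 = 37 (n_2 = 5)
R_3 = 38 (n_3 = 5)
R_4 = 30.5 (n_4 = 3)
Step 3: H = 12/(N(N+1)) * sum(R_i^2/n_i) - 3(N+1)
     = 12/(16*17) * (30.5^2/3 + 37^2/5 + 38^2/5 + 30.5^2/3) - 3*17
     = 0.044118 * 1182.77 - 51
     = 1.180882.
Step 4: Ties present; correction factor C = 1 - 48/(16^3 - 16) = 0.988235. Corrected H = 1.180882 / 0.988235 = 1.194940.
Step 5: Under H0, H ~ chi^2(3); p-value = 0.754218.
Step 6: alpha = 0.1. fail to reject H0.

H = 1.1949, df = 3, p = 0.754218, fail to reject H0.


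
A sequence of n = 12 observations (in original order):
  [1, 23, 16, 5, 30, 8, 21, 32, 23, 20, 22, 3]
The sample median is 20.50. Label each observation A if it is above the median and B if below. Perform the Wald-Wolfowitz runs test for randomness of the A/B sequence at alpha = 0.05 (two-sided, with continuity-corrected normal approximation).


Step 1: Compute median = 20.50; label A = above, B = below.
Labels in order: BABBABAAABAB  (n_A = 6, n_B = 6)
Step 2: Count runs R = 9.
Step 3: Under H0 (random ordering), E[R] = 2*n_A*n_B/(n_A+n_B) + 1 = 2*6*6/12 + 1 = 7.0000.
        Var[R] = 2*n_A*n_B*(2*n_A*n_B - n_A - n_B) / ((n_A+n_B)^2 * (n_A+n_B-1)) = 4320/1584 = 2.7273.
        SD[R] = 1.6514.
Step 4: Continuity-corrected z = (R - 0.5 - E[R]) / SD[R] = (9 - 0.5 - 7.0000) / 1.6514 = 0.9083.
Step 5: Two-sided p-value via normal approximation = 2*(1 - Phi(|z|)) = 0.363722.
Step 6: alpha = 0.05. fail to reject H0.

R = 9, z = 0.9083, p = 0.363722, fail to reject H0.


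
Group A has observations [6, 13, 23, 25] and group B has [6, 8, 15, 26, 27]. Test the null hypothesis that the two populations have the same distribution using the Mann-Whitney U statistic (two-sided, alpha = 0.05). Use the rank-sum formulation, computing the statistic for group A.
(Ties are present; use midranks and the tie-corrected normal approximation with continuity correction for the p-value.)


Step 1: Combine and sort all 9 observations; assign midranks.
sorted (value, group): (6,X), (6,Y), (8,Y), (13,X), (15,Y), (23,X), (25,X), (26,Y), (27,Y)
ranks: 6->1.5, 6->1.5, 8->3, 13->4, 15->5, 23->6, 25->7, 26->8, 27->9
Step 2: Rank sum for X: R1 = 1.5 + 4 + 6 + 7 = 18.5.
Step 3: U_X = R1 - n1(n1+1)/2 = 18.5 - 4*5/2 = 18.5 - 10 = 8.5.
       U_Y = n1*n2 - U_X = 20 - 8.5 = 11.5.
Step 4: Ties are present, so use the tie-corrected normal approximation (with continuity correction) for the p-value.
Step 5: p-value = 0.805701; compare to alpha = 0.05. fail to reject H0.

U_X = 8.5, p = 0.805701, fail to reject H0 at alpha = 0.05.


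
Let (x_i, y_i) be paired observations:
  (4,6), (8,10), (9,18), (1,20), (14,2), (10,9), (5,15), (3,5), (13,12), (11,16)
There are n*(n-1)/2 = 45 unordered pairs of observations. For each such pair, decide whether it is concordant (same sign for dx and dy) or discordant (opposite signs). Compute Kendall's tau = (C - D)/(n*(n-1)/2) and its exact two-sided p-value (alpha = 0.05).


Step 1: Enumerate the 45 unordered pairs (i,j) with i<j and classify each by sign(x_j-x_i) * sign(y_j-y_i).
  (1,2):dx=+4,dy=+4->C; (1,3):dx=+5,dy=+12->C; (1,4):dx=-3,dy=+14->D; (1,5):dx=+10,dy=-4->D
  (1,6):dx=+6,dy=+3->C; (1,7):dx=+1,dy=+9->C; (1,8):dx=-1,dy=-1->C; (1,9):dx=+9,dy=+6->C
  (1,10):dx=+7,dy=+10->C; (2,3):dx=+1,dy=+8->C; (2,4):dx=-7,dy=+10->D; (2,5):dx=+6,dy=-8->D
  (2,6):dx=+2,dy=-1->D; (2,7):dx=-3,dy=+5->D; (2,8):dx=-5,dy=-5->C; (2,9):dx=+5,dy=+2->C
  (2,10):dx=+3,dy=+6->C; (3,4):dx=-8,dy=+2->D; (3,5):dx=+5,dy=-16->D; (3,6):dx=+1,dy=-9->D
  (3,7):dx=-4,dy=-3->C; (3,8):dx=-6,dy=-13->C; (3,9):dx=+4,dy=-6->D; (3,10):dx=+2,dy=-2->D
  (4,5):dx=+13,dy=-18->D; (4,6):dx=+9,dy=-11->D; (4,7):dx=+4,dy=-5->D; (4,8):dx=+2,dy=-15->D
  (4,9):dx=+12,dy=-8->D; (4,10):dx=+10,dy=-4->D; (5,6):dx=-4,dy=+7->D; (5,7):dx=-9,dy=+13->D
  (5,8):dx=-11,dy=+3->D; (5,9):dx=-1,dy=+10->D; (5,10):dx=-3,dy=+14->D; (6,7):dx=-5,dy=+6->D
  (6,8):dx=-7,dy=-4->C; (6,9):dx=+3,dy=+3->C; (6,10):dx=+1,dy=+7->C; (7,8):dx=-2,dy=-10->C
  (7,9):dx=+8,dy=-3->D; (7,10):dx=+6,dy=+1->C; (8,9):dx=+10,dy=+7->C; (8,10):dx=+8,dy=+11->C
  (9,10):dx=-2,dy=+4->D
Step 2: C = 20, D = 25, total pairs = 45.
Step 3: tau = (C - D)/(n(n-1)/2) = (20 - 25)/45 = -0.111111.
Step 4: Exact two-sided p-value (enumerate n! = 3628800 permutations of y under H0): p = 0.727490.
Step 5: alpha = 0.05. fail to reject H0.

tau_b = -0.1111 (C=20, D=25), p = 0.727490, fail to reject H0.


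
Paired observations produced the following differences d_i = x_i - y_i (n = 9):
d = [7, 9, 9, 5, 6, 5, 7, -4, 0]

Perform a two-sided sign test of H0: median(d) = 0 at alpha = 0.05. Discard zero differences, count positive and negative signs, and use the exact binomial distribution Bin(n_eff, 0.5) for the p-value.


Step 1: Discard zero differences. Original n = 9; n_eff = number of nonzero differences = 8.
Nonzero differences (with sign): +7, +9, +9, +5, +6, +5, +7, -4
Step 2: Count signs: positive = 7, negative = 1.
Step 3: Under H0: P(positive) = 0.5, so the number of positives S ~ Bin(8, 0.5).
Step 4: Two-sided exact p-value = sum of Bin(8,0.5) probabilities at or below the observed probability = 0.070312.
Step 5: alpha = 0.05. fail to reject H0.

n_eff = 8, pos = 7, neg = 1, p = 0.070312, fail to reject H0.


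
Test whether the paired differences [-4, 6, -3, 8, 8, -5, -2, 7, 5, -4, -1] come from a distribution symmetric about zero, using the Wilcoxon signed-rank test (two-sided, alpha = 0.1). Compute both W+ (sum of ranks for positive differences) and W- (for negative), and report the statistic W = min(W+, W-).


Step 1: Drop any zero differences (none here) and take |d_i|.
|d| = [4, 6, 3, 8, 8, 5, 2, 7, 5, 4, 1]
Step 2: Midrank |d_i| (ties get averaged ranks).
ranks: |4|->4.5, |6|->8, |3|->3, |8|->10.5, |8|->10.5, |5|->6.5, |2|->2, |7|->9, |5|->6.5, |4|->4.5, |1|->1
Step 3: Attach original signs; sum ranks with positive sign and with negative sign.
W+ = 8 + 10.5 + 10.5 + 9 + 6.5 = 44.5
W- = 4.5 + 3 + 6.5 + 2 + 4.5 + 1 = 21.5
(Check: W+ + W- = 66 should equal n(n+1)/2 = 66.)
Step 4: Test statistic W = min(W+, W-) = 21.5.
Step 5: Ties in |d|, so use the tie-corrected normal approximation.
        E[W] = n(n+1)/4 = 11*12/4 = 33.
        Tie groups: |d|=4 (t=2), |d|=5 (t=2), |d|=8 (t=2); sum(t^3 - t) = 18.
        Var[W] = n(n+1)(2n+1)/24 - sum(t^3-t)/48 = 3036/24 - 18/48 = 126.125.
        z = (W - E[W]) / sqrt(Var[W]) = (21.5 - 33) / 11.2305 = -1.0240.
        Two-sided p = 2*Phi(z) = 0.305838.
Step 6: alpha = 0.1. fail to reject H0.

W+ = 44.5, W- = 21.5, W = min = 21.5, p = 0.305838, fail to reject H0.


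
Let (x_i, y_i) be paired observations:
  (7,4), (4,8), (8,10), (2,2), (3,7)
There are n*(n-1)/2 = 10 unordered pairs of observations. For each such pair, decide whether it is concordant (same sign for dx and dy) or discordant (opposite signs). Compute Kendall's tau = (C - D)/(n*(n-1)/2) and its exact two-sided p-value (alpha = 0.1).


Step 1: Enumerate the 10 unordered pairs (i,j) with i<j and classify each by sign(x_j-x_i) * sign(y_j-y_i).
  (1,2):dx=-3,dy=+4->D; (1,3):dx=+1,dy=+6->C; (1,4):dx=-5,dy=-2->C; (1,5):dx=-4,dy=+3->D
  (2,3):dx=+4,dy=+2->C; (2,4):dx=-2,dy=-6->C; (2,5):dx=-1,dy=-1->C; (3,4):dx=-6,dy=-8->C
  (3,5):dx=-5,dy=-3->C; (4,5):dx=+1,dy=+5->C
Step 2: C = 8, D = 2, total pairs = 10.
Step 3: tau = (C - D)/(n(n-1)/2) = (8 - 2)/10 = 0.600000.
Step 4: Exact two-sided p-value (enumerate n! = 120 permutations of y under H0): p = 0.233333.
Step 5: alpha = 0.1. fail to reject H0.

tau_b = 0.6000 (C=8, D=2), p = 0.233333, fail to reject H0.


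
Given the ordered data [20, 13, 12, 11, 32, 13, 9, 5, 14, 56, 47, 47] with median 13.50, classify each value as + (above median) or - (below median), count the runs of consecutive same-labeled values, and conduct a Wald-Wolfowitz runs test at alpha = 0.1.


Step 1: Compute median = 13.50; label A = above, B = below.
Labels in order: ABBBABBBAAAA  (n_A = 6, n_B = 6)
Step 2: Count runs R = 5.
Step 3: Under H0 (random ordering), E[R] = 2*n_A*n_B/(n_A+n_B) + 1 = 2*6*6/12 + 1 = 7.0000.
        Var[R] = 2*n_A*n_B*(2*n_A*n_B - n_A - n_B) / ((n_A+n_B)^2 * (n_A+n_B-1)) = 4320/1584 = 2.7273.
        SD[R] = 1.6514.
Step 4: Continuity-corrected z = (R + 0.5 - E[R]) / SD[R] = (5 + 0.5 - 7.0000) / 1.6514 = -0.9083.
Step 5: Two-sided p-value via normal approximation = 2*(1 - Phi(|z|)) = 0.363722.
Step 6: alpha = 0.1. fail to reject H0.

R = 5, z = -0.9083, p = 0.363722, fail to reject H0.


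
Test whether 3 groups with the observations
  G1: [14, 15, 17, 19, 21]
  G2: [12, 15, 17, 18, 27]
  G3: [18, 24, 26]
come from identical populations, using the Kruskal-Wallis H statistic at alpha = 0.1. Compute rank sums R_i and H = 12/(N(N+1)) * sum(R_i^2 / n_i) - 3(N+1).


Step 1: Combine all N = 13 observations and assign midranks.
sorted (value, group, rank): (12,G2,1), (14,G1,2), (15,G1,3.5), (15,G2,3.5), (17,G1,5.5), (17,G2,5.5), (18,G2,7.5), (18,G3,7.5), (19,G1,9), (21,G1,10), (24,G3,11), (26,G3,12), (27,G2,13)
Step 2: Sum ranks within each group.
R_1 = 30 (n_1 = 5)
R_2 = 30.5 (n_2 = 5)
R_3 = 30.5 (n_3 = 3)
Step 3: H = 12/(N(N+1)) * sum(R_i^2/n_i) - 3(N+1)
     = 12/(13*14) * (30^2/5 + 30.5^2/5 + 30.5^2/3) - 3*14
     = 0.065934 * 676.133 - 42
     = 2.580220.
Step 4: Ties present; correction factor C = 1 - 18/(13^3 - 13) = 0.991758. Corrected H = 2.580220 / 0.991758 = 2.601662.
Step 5: Under H0, H ~ chi^2(2); p-value = 0.272305.
Step 6: alpha = 0.1. fail to reject H0.

H = 2.6017, df = 2, p = 0.272305, fail to reject H0.


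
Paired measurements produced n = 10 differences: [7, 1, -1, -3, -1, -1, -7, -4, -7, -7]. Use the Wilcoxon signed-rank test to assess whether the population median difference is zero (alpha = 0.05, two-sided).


Step 1: Drop any zero differences (none here) and take |d_i|.
|d| = [7, 1, 1, 3, 1, 1, 7, 4, 7, 7]
Step 2: Midrank |d_i| (ties get averaged ranks).
ranks: |7|->8.5, |1|->2.5, |1|->2.5, |3|->5, |1|->2.5, |1|->2.5, |7|->8.5, |4|->6, |7|->8.5, |7|->8.5
Step 3: Attach original signs; sum ranks with positive sign and with negative sign.
W+ = 8.5 + 2.5 = 11
W- = 2.5 + 5 + 2.5 + 2.5 + 8.5 + 6 + 8.5 + 8.5 = 44
(Check: W+ + W- = 55 should equal n(n+1)/2 = 55.)
Step 4: Test statistic W = min(W+, W-) = 11.
Step 5: Ties in |d|, so use the tie-corrected normal approximation.
        E[W] = n(n+1)/4 = 10*11/4 = 27.5.
        Tie groups: |d|=1 (t=4), |d|=7 (t=4); sum(t^3 - t) = 120.
        Var[W] = n(n+1)(2n+1)/24 - sum(t^3-t)/48 = 2310/24 - 120/48 = 93.75.
        z = (W - E[W]) / sqrt(Var[W]) = (11 - 27.5) / 9.6825 = -1.7041.
        Two-sided p = 2*Phi(z) = 0.088360.
Step 6: alpha = 0.05. fail to reject H0.

W+ = 11, W- = 44, W = min = 11, p = 0.088360, fail to reject H0.


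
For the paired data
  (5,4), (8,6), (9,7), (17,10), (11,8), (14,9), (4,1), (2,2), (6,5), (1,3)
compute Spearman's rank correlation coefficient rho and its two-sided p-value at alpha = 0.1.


Step 1: Rank x and y separately (midranks; no ties here).
rank(x): 5->4, 8->6, 9->7, 17->10, 11->8, 14->9, 4->3, 2->2, 6->5, 1->1
rank(y): 4->4, 6->6, 7->7, 10->10, 8->8, 9->9, 1->1, 2->2, 5->5, 3->3
Step 2: d_i = R_x(i) - R_y(i); compute d_i^2.
  (4-4)^2=0, (6-6)^2=0, (7-7)^2=0, (10-10)^2=0, (8-8)^2=0, (9-9)^2=0, (3-1)^2=4, (2-2)^2=0, (5-5)^2=0, (1-3)^2=4
sum(d^2) = 8.
Step 3: rho = 1 - 6*8 / (10*(10^2 - 1)) = 1 - 48/990 = 0.951515.
Step 4: Under H0, t = rho * sqrt((n-2)/(1-rho^2)) = 8.7493 ~ t(8).
Step 5: Two-sided p-value from the t-distribution with 8 df = 0.000023.
Step 6: alpha = 0.1. reject H0.

rho = 0.9515, p = 0.000023, reject H0 at alpha = 0.1.


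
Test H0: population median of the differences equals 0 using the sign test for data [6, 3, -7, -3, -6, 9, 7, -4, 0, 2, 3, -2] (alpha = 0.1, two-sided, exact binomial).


Step 1: Discard zero differences. Original n = 12; n_eff = number of nonzero differences = 11.
Nonzero differences (with sign): +6, +3, -7, -3, -6, +9, +7, -4, +2, +3, -2
Step 2: Count signs: positive = 6, negative = 5.
Step 3: Under H0: P(positive) = 0.5, so the number of positives S ~ Bin(11, 0.5).
Step 4: Two-sided exact p-value = sum of Bin(11,0.5) probabilities at or below the observed probability = 1.000000.
Step 5: alpha = 0.1. fail to reject H0.

n_eff = 11, pos = 6, neg = 5, p = 1.000000, fail to reject H0.


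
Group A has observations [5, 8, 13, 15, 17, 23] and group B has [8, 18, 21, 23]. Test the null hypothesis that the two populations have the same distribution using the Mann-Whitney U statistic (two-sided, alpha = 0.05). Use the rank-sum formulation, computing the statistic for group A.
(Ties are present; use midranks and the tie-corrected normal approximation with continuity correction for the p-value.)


Step 1: Combine and sort all 10 observations; assign midranks.
sorted (value, group): (5,X), (8,X), (8,Y), (13,X), (15,X), (17,X), (18,Y), (21,Y), (23,X), (23,Y)
ranks: 5->1, 8->2.5, 8->2.5, 13->4, 15->5, 17->6, 18->7, 21->8, 23->9.5, 23->9.5
Step 2: Rank sum for X: R1 = 1 + 2.5 + 4 + 5 + 6 + 9.5 = 28.
Step 3: U_X = R1 - n1(n1+1)/2 = 28 - 6*7/2 = 28 - 21 = 7.
       U_Y = n1*n2 - U_X = 24 - 7 = 17.
Step 4: Ties are present, so use the tie-corrected normal approximation (with continuity correction) for the p-value.
Step 5: p-value = 0.334409; compare to alpha = 0.05. fail to reject H0.

U_X = 7, p = 0.334409, fail to reject H0 at alpha = 0.05.


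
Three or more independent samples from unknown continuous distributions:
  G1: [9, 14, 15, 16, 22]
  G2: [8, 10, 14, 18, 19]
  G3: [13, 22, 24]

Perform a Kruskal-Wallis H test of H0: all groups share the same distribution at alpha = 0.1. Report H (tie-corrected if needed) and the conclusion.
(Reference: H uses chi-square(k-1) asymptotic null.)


Step 1: Combine all N = 13 observations and assign midranks.
sorted (value, group, rank): (8,G2,1), (9,G1,2), (10,G2,3), (13,G3,4), (14,G1,5.5), (14,G2,5.5), (15,G1,7), (16,G1,8), (18,G2,9), (19,G2,10), (22,G1,11.5), (22,G3,11.5), (24,G3,13)
Step 2: Sum ranks within each group.
R_1 = 34 (n_1 = 5)
R_2 = 28.5 (n_2 = 5)
R_3 = 28.5 (n_3 = 3)
Step 3: H = 12/(N(N+1)) * sum(R_i^2/n_i) - 3(N+1)
     = 12/(13*14) * (34^2/5 + 28.5^2/5 + 28.5^2/3) - 3*14
     = 0.065934 * 664.4 - 42
     = 1.806593.
Step 4: Ties present; correction factor C = 1 - 12/(13^3 - 13) = 0.994505. Corrected H = 1.806593 / 0.994505 = 1.816575.
Step 5: Under H0, H ~ chi^2(2); p-value = 0.403214.
Step 6: alpha = 0.1. fail to reject H0.

H = 1.8166, df = 2, p = 0.403214, fail to reject H0.


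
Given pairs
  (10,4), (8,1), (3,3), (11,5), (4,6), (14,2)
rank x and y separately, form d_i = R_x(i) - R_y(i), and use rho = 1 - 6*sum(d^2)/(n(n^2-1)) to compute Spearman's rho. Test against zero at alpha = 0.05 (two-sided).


Step 1: Rank x and y separately (midranks; no ties here).
rank(x): 10->4, 8->3, 3->1, 11->5, 4->2, 14->6
rank(y): 4->4, 1->1, 3->3, 5->5, 6->6, 2->2
Step 2: d_i = R_x(i) - R_y(i); compute d_i^2.
  (4-4)^2=0, (3-1)^2=4, (1-3)^2=4, (5-5)^2=0, (2-6)^2=16, (6-2)^2=16
sum(d^2) = 40.
Step 3: rho = 1 - 6*40 / (6*(6^2 - 1)) = 1 - 240/210 = -0.142857.
Step 4: Under H0, t = rho * sqrt((n-2)/(1-rho^2)) = -0.2887 ~ t(4).
Step 5: Two-sided p-value from the t-distribution with 4 df = 0.787172.
Step 6: alpha = 0.05. fail to reject H0.

rho = -0.1429, p = 0.787172, fail to reject H0 at alpha = 0.05.


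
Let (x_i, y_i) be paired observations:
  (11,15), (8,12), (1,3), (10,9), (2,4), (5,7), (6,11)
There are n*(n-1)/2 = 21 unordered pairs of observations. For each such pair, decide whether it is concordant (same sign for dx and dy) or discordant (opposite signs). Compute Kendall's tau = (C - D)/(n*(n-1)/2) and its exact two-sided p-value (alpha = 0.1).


Step 1: Enumerate the 21 unordered pairs (i,j) with i<j and classify each by sign(x_j-x_i) * sign(y_j-y_i).
  (1,2):dx=-3,dy=-3->C; (1,3):dx=-10,dy=-12->C; (1,4):dx=-1,dy=-6->C; (1,5):dx=-9,dy=-11->C
  (1,6):dx=-6,dy=-8->C; (1,7):dx=-5,dy=-4->C; (2,3):dx=-7,dy=-9->C; (2,4):dx=+2,dy=-3->D
  (2,5):dx=-6,dy=-8->C; (2,6):dx=-3,dy=-5->C; (2,7):dx=-2,dy=-1->C; (3,4):dx=+9,dy=+6->C
  (3,5):dx=+1,dy=+1->C; (3,6):dx=+4,dy=+4->C; (3,7):dx=+5,dy=+8->C; (4,5):dx=-8,dy=-5->C
  (4,6):dx=-5,dy=-2->C; (4,7):dx=-4,dy=+2->D; (5,6):dx=+3,dy=+3->C; (5,7):dx=+4,dy=+7->C
  (6,7):dx=+1,dy=+4->C
Step 2: C = 19, D = 2, total pairs = 21.
Step 3: tau = (C - D)/(n(n-1)/2) = (19 - 2)/21 = 0.809524.
Step 4: Exact two-sided p-value (enumerate n! = 5040 permutations of y under H0): p = 0.010714.
Step 5: alpha = 0.1. reject H0.

tau_b = 0.8095 (C=19, D=2), p = 0.010714, reject H0.


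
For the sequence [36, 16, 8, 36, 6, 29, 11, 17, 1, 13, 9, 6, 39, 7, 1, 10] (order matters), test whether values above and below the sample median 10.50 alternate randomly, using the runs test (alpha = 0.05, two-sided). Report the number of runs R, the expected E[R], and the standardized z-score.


Step 1: Compute median = 10.50; label A = above, B = below.
Labels in order: AABABAAABABBABBB  (n_A = 8, n_B = 8)
Step 2: Count runs R = 10.
Step 3: Under H0 (random ordering), E[R] = 2*n_A*n_B/(n_A+n_B) + 1 = 2*8*8/16 + 1 = 9.0000.
        Var[R] = 2*n_A*n_B*(2*n_A*n_B - n_A - n_B) / ((n_A+n_B)^2 * (n_A+n_B-1)) = 14336/3840 = 3.7333.
        SD[R] = 1.9322.
Step 4: Continuity-corrected z = (R - 0.5 - E[R]) / SD[R] = (10 - 0.5 - 9.0000) / 1.9322 = 0.2588.
Step 5: Two-sided p-value via normal approximation = 2*(1 - Phi(|z|)) = 0.795809.
Step 6: alpha = 0.05. fail to reject H0.

R = 10, z = 0.2588, p = 0.795809, fail to reject H0.


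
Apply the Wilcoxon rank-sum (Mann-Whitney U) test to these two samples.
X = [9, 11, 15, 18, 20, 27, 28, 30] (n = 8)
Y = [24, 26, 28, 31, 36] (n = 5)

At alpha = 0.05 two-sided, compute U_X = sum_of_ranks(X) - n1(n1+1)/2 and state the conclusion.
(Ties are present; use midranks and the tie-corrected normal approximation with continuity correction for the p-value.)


Step 1: Combine and sort all 13 observations; assign midranks.
sorted (value, group): (9,X), (11,X), (15,X), (18,X), (20,X), (24,Y), (26,Y), (27,X), (28,X), (28,Y), (30,X), (31,Y), (36,Y)
ranks: 9->1, 11->2, 15->3, 18->4, 20->5, 24->6, 26->7, 27->8, 28->9.5, 28->9.5, 30->11, 31->12, 36->13
Step 2: Rank sum for X: R1 = 1 + 2 + 3 + 4 + 5 + 8 + 9.5 + 11 = 43.5.
Step 3: U_X = R1 - n1(n1+1)/2 = 43.5 - 8*9/2 = 43.5 - 36 = 7.5.
       U_Y = n1*n2 - U_X = 40 - 7.5 = 32.5.
Step 4: Ties are present, so use the tie-corrected normal approximation (with continuity correction) for the p-value.
Step 5: p-value = 0.078571; compare to alpha = 0.05. fail to reject H0.

U_X = 7.5, p = 0.078571, fail to reject H0 at alpha = 0.05.


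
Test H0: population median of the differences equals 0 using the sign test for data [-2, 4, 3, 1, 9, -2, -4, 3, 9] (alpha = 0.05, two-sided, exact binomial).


Step 1: Discard zero differences. Original n = 9; n_eff = number of nonzero differences = 9.
Nonzero differences (with sign): -2, +4, +3, +1, +9, -2, -4, +3, +9
Step 2: Count signs: positive = 6, negative = 3.
Step 3: Under H0: P(positive) = 0.5, so the number of positives S ~ Bin(9, 0.5).
Step 4: Two-sided exact p-value = sum of Bin(9,0.5) probabilities at or below the observed probability = 0.507812.
Step 5: alpha = 0.05. fail to reject H0.

n_eff = 9, pos = 6, neg = 3, p = 0.507812, fail to reject H0.


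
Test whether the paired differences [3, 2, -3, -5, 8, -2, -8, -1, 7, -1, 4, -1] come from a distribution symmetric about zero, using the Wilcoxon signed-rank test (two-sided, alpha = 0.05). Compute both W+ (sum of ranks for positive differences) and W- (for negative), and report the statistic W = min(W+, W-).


Step 1: Drop any zero differences (none here) and take |d_i|.
|d| = [3, 2, 3, 5, 8, 2, 8, 1, 7, 1, 4, 1]
Step 2: Midrank |d_i| (ties get averaged ranks).
ranks: |3|->6.5, |2|->4.5, |3|->6.5, |5|->9, |8|->11.5, |2|->4.5, |8|->11.5, |1|->2, |7|->10, |1|->2, |4|->8, |1|->2
Step 3: Attach original signs; sum ranks with positive sign and with negative sign.
W+ = 6.5 + 4.5 + 11.5 + 10 + 8 = 40.5
W- = 6.5 + 9 + 4.5 + 11.5 + 2 + 2 + 2 = 37.5
(Check: W+ + W- = 78 should equal n(n+1)/2 = 78.)
Step 4: Test statistic W = min(W+, W-) = 37.5.
Step 5: Ties in |d|, so use the tie-corrected normal approximation.
        E[W] = n(n+1)/4 = 12*13/4 = 39.
        Tie groups: |d|=1 (t=3), |d|=2 (t=2), |d|=3 (t=2), |d|=8 (t=2); sum(t^3 - t) = 42.
        Var[W] = n(n+1)(2n+1)/24 - sum(t^3-t)/48 = 3900/24 - 42/48 = 161.625.
        z = (W - E[W]) / sqrt(Var[W]) = (37.5 - 39) / 12.7132 = -0.1180.
        Two-sided p = 2*Phi(z) = 0.906077.
Step 6: alpha = 0.05. fail to reject H0.

W+ = 40.5, W- = 37.5, W = min = 37.5, p = 0.906077, fail to reject H0.


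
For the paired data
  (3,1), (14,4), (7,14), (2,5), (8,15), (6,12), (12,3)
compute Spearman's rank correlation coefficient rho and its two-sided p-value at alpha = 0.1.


Step 1: Rank x and y separately (midranks; no ties here).
rank(x): 3->2, 14->7, 7->4, 2->1, 8->5, 6->3, 12->6
rank(y): 1->1, 4->3, 14->6, 5->4, 15->7, 12->5, 3->2
Step 2: d_i = R_x(i) - R_y(i); compute d_i^2.
  (2-1)^2=1, (7-3)^2=16, (4-6)^2=4, (1-4)^2=9, (5-7)^2=4, (3-5)^2=4, (6-2)^2=16
sum(d^2) = 54.
Step 3: rho = 1 - 6*54 / (7*(7^2 - 1)) = 1 - 324/336 = 0.035714.
Step 4: Under H0, t = rho * sqrt((n-2)/(1-rho^2)) = 0.0799 ~ t(5).
Step 5: Two-sided p-value from the t-distribution with 5 df = 0.939408.
Step 6: alpha = 0.1. fail to reject H0.

rho = 0.0357, p = 0.939408, fail to reject H0 at alpha = 0.1.


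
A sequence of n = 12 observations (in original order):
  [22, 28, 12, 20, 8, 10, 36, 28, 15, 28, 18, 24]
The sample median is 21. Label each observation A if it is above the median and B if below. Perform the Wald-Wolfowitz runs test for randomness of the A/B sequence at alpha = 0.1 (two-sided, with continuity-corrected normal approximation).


Step 1: Compute median = 21; label A = above, B = below.
Labels in order: AABBBBAABABA  (n_A = 6, n_B = 6)
Step 2: Count runs R = 7.
Step 3: Under H0 (random ordering), E[R] = 2*n_A*n_B/(n_A+n_B) + 1 = 2*6*6/12 + 1 = 7.0000.
        Var[R] = 2*n_A*n_B*(2*n_A*n_B - n_A - n_B) / ((n_A+n_B)^2 * (n_A+n_B-1)) = 4320/1584 = 2.7273.
        SD[R] = 1.6514.
Step 4: R = E[R], so z = 0 with no continuity correction.
Step 5: Two-sided p-value via normal approximation = 2*(1 - Phi(|z|)) = 1.000000.
Step 6: alpha = 0.1. fail to reject H0.

R = 7, z = 0.0000, p = 1.000000, fail to reject H0.


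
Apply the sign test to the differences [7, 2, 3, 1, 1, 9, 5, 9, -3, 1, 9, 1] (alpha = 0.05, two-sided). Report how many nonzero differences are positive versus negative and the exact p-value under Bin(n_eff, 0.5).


Step 1: Discard zero differences. Original n = 12; n_eff = number of nonzero differences = 12.
Nonzero differences (with sign): +7, +2, +3, +1, +1, +9, +5, +9, -3, +1, +9, +1
Step 2: Count signs: positive = 11, negative = 1.
Step 3: Under H0: P(positive) = 0.5, so the number of positives S ~ Bin(12, 0.5).
Step 4: Two-sided exact p-value = sum of Bin(12,0.5) probabilities at or below the observed probability = 0.006348.
Step 5: alpha = 0.05. reject H0.

n_eff = 12, pos = 11, neg = 1, p = 0.006348, reject H0.


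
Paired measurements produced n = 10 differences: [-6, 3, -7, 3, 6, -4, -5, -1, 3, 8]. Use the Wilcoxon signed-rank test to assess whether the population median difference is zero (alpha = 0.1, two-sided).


Step 1: Drop any zero differences (none here) and take |d_i|.
|d| = [6, 3, 7, 3, 6, 4, 5, 1, 3, 8]
Step 2: Midrank |d_i| (ties get averaged ranks).
ranks: |6|->7.5, |3|->3, |7|->9, |3|->3, |6|->7.5, |4|->5, |5|->6, |1|->1, |3|->3, |8|->10
Step 3: Attach original signs; sum ranks with positive sign and with negative sign.
W+ = 3 + 3 + 7.5 + 3 + 10 = 26.5
W- = 7.5 + 9 + 5 + 6 + 1 = 28.5
(Check: W+ + W- = 55 should equal n(n+1)/2 = 55.)
Step 4: Test statistic W = min(W+, W-) = 26.5.
Step 5: Ties in |d|, so use the tie-corrected normal approximation.
        E[W] = n(n+1)/4 = 10*11/4 = 27.5.
        Tie groups: |d|=3 (t=3), |d|=6 (t=2); sum(t^3 - t) = 30.
        Var[W] = n(n+1)(2n+1)/24 - sum(t^3-t)/48 = 2310/24 - 30/48 = 95.625.
        z = (W - E[W]) / sqrt(Var[W]) = (26.5 - 27.5) / 9.7788 = -0.1023.
        Two-sided p = 2*Phi(z) = 0.918549.
Step 6: alpha = 0.1. fail to reject H0.

W+ = 26.5, W- = 28.5, W = min = 26.5, p = 0.918549, fail to reject H0.


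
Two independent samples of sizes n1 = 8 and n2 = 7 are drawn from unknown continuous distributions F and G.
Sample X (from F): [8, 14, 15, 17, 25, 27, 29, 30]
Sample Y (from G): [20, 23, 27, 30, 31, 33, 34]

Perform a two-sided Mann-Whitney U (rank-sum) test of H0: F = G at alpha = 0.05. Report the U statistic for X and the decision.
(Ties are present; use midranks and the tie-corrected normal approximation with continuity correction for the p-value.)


Step 1: Combine and sort all 15 observations; assign midranks.
sorted (value, group): (8,X), (14,X), (15,X), (17,X), (20,Y), (23,Y), (25,X), (27,X), (27,Y), (29,X), (30,X), (30,Y), (31,Y), (33,Y), (34,Y)
ranks: 8->1, 14->2, 15->3, 17->4, 20->5, 23->6, 25->7, 27->8.5, 27->8.5, 29->10, 30->11.5, 30->11.5, 31->13, 33->14, 34->15
Step 2: Rank sum for X: R1 = 1 + 2 + 3 + 4 + 7 + 8.5 + 10 + 11.5 = 47.
Step 3: U_X = R1 - n1(n1+1)/2 = 47 - 8*9/2 = 47 - 36 = 11.
       U_Y = n1*n2 - U_X = 56 - 11 = 45.
Step 4: Ties are present, so use the tie-corrected normal approximation (with continuity correction) for the p-value.
Step 5: p-value = 0.055758; compare to alpha = 0.05. fail to reject H0.

U_X = 11, p = 0.055758, fail to reject H0 at alpha = 0.05.
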